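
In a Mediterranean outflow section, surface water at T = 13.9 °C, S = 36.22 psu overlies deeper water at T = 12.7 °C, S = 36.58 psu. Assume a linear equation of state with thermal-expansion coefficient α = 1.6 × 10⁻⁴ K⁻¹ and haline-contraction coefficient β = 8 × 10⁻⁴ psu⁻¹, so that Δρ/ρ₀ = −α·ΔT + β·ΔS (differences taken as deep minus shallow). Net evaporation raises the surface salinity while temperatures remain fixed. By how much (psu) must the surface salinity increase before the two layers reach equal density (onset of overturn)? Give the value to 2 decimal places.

0.60 psu

Neutral buoyancy requires −α(T_deep − T_surf) + β(S_deep − S_surf′) = 0.
S_surf′ = S_deep − (α/β)·ΔT = 36.58 − (1.6 × 10⁻⁴/8 × 10⁻⁴)·(-1.2) = 36.8200 psu.
Increase required: 36.8200 − 36.22 = 0.6000 psu.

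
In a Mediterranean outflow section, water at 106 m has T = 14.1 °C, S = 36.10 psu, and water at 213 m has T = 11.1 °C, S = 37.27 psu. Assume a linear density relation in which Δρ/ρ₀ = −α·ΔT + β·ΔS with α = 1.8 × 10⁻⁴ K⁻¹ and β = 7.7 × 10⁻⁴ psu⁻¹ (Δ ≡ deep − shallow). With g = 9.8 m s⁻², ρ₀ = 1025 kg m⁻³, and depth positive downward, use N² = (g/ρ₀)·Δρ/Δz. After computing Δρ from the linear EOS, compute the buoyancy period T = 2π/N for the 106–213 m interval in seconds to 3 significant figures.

ΔT = -3.0 K, ΔS = +1.17 psu (deep − shallow).
Δρ/ρ₀ = −αΔT + βΔS = 5.40 × 10⁻⁴ + 9.009 × 10⁻⁴ = 1.4409 × 10⁻³, so Δρ ≈ 1.477 kg m⁻³.
N² = (g/ρ₀)·Δρ/Δz = g·(Δρ/ρ₀)/Δz = 9.8 × 1.4409 × 10⁻³ / 107 = 1.3197 × 10⁻⁴ s⁻².
N = √(1.3197 × 10⁻⁴) = 0.011488 rad s⁻¹ → T = 2π/N = 546.93 s ≈ 547 s.

547 s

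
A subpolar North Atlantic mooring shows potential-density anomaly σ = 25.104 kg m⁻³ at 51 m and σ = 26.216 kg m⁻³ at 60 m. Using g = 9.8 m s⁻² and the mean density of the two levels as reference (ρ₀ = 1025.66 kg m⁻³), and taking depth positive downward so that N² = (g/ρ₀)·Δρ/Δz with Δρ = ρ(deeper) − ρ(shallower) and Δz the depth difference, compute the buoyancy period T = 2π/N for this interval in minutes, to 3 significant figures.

Δρ = 1026.216 − 1025.104 = 1.112 kg m⁻³ over Δz = 60 − 51 = 9 m.
N² = (9.8/1025.66) × (1.112/9) = 1.1806 × 10⁻³ s⁻².
N = √(1.1806 × 10⁻³) = 0.034360 rad s⁻¹, so T = 2π/N = 182.86 s = 3.0477 min ≈ 3.05 min.
Since Δρ > 0 the layer is stably stratified.

3.05 min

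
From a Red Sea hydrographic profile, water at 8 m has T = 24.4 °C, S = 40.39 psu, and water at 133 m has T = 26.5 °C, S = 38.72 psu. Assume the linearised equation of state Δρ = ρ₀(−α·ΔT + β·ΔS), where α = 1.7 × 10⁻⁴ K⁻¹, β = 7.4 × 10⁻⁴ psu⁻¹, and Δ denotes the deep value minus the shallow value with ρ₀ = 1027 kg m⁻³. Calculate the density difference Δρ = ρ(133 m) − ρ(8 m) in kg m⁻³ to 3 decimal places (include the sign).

-1.636 kg m⁻³

ΔT = +2.1 K, ΔS = -1.67 psu (deep − shallow).
Δρ/ρ₀ = −(1.7 × 10⁻⁴)(+2.1) + (7.4 × 10⁻⁴)(-1.67) = -1.5928 × 10⁻³.
Δρ = 1027 × (-1.5928 × 10⁻³) = -1.636 kg m⁻³.
Negative Δρ: lighter below, statically unstable.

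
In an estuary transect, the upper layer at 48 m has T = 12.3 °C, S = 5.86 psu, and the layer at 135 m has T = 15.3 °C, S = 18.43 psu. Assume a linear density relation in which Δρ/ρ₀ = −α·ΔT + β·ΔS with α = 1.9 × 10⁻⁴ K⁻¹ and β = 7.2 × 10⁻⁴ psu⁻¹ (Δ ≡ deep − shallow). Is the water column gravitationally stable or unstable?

stable

ΔT = 15.3 − 12.3 = +3.0 K and ΔS = 18.43 − 5.86 = +12.57 psu (deep − shallow).
−αΔT = -5.70 × 10⁻⁴; βΔS = 9.0504 × 10⁻³; sum Δρ/ρ₀ = 8.4804 × 10⁻³.
Δρ/ρ₀ > 0, so Δρ > 0: deeper water is denser → statically stable.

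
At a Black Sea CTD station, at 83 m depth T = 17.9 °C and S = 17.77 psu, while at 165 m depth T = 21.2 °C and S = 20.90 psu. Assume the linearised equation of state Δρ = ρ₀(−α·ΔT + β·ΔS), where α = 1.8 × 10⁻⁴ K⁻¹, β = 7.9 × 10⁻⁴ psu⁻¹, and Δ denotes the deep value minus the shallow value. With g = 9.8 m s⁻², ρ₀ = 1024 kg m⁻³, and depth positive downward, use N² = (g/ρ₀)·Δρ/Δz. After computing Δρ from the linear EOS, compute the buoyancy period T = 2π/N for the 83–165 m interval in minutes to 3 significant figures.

6.99 min

ΔT = +3.3 K, ΔS = +3.13 psu (deep − shallow).
Δρ/ρ₀ = −αΔT + βΔS = -5.94 × 10⁻⁴ + 2.4727 × 10⁻³ = 1.8787 × 10⁻³, so Δρ ≈ 1.924 kg m⁻³.
N² = (g/ρ₀)·Δρ/Δz = g·(Δρ/ρ₀)/Δz = 9.8 × 1.8787 × 10⁻³ / 82 = 2.2453 × 10⁻⁴ s⁻².
N = √(2.2453 × 10⁻⁴) = 0.014984 rad s⁻¹ → T = 2π/N = 419.33 s = 6.9888 min ≈ 6.99 min.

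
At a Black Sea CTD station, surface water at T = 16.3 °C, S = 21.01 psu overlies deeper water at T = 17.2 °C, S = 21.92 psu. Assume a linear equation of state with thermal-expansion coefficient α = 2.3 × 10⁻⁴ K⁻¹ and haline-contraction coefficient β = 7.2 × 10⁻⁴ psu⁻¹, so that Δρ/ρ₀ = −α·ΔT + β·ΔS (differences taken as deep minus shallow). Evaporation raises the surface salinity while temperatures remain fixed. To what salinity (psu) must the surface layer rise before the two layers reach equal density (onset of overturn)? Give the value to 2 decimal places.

21.63 psu

Neutral buoyancy requires −α(T_deep − T_surf) + β(S_deep − S_surf′) = 0.
S_surf′ = S_deep − (α/β)·ΔT = 21.92 − (2.3 × 10⁻⁴/7.2 × 10⁻⁴)·(+0.9) = 21.6325 psu.
Increase required: 21.6325 − 21.01 = 0.6225 psu.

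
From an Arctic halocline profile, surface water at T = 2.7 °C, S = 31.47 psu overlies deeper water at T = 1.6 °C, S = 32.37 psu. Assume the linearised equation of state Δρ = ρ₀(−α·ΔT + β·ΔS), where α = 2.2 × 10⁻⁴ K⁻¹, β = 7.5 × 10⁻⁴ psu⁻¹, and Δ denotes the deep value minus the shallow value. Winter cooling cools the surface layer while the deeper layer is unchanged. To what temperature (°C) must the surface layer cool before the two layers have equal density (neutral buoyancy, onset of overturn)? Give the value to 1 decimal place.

Neutral buoyancy requires Δρ = 0, i.e. −α(T_deep − T_surf′) + β(S_deep − S_surf) = 0.
T_surf′ = T_deep − (β/α)·ΔS = 1.6 − (7.5 × 10⁻⁴/2.2 × 10⁻⁴)·(+0.90) = -1.468 °C.
Cooling required: 2.7 − (-1.468) = 4.168 °C.

-1.5 °C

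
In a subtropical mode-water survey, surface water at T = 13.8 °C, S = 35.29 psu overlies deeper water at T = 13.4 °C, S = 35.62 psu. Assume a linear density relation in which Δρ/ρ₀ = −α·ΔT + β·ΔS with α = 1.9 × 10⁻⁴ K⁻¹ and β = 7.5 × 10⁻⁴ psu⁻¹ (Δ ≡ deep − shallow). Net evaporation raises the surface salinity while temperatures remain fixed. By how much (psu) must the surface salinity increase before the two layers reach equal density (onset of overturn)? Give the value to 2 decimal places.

Neutral buoyancy requires −α(T_deep − T_surf) + β(S_deep − S_surf′) = 0.
S_surf′ = S_deep − (α/β)·ΔT = 35.62 − (1.9 × 10⁻⁴/7.5 × 10⁻⁴)·(-0.4) = 35.7213 psu.
Increase required: 35.7213 − 35.29 = 0.4313 psu.

0.43 psu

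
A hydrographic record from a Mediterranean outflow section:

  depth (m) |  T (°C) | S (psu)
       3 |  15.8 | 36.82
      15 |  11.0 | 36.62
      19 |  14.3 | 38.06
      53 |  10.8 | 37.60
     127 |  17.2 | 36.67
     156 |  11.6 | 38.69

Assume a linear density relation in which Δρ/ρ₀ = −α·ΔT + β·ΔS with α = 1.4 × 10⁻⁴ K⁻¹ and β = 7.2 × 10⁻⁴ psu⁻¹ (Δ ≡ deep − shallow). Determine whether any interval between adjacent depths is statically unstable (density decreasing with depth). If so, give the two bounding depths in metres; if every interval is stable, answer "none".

53–127 m

Evaluate Δρ/ρ₀ = −αΔT + βΔS across each adjacent pair:
  3–15 m: −αΔT+βΔS = −(1.4 × 10⁻⁴)(-4.8)+(7.2 × 10⁻⁴)(-0.20) = 5.3 × 10⁻⁴ → stable
  15–19 m: −αΔT+βΔS = −(1.4 × 10⁻⁴)(+3.3)+(7.2 × 10⁻⁴)(+1.44) = 5.7 × 10⁻⁴ → stable
  19–53 m: −αΔT+βΔS = −(1.4 × 10⁻⁴)(-3.5)+(7.2 × 10⁻⁴)(-0.46) = 1.6 × 10⁻⁴ → stable
  53–127 m: −αΔT+βΔS = −(1.4 × 10⁻⁴)(+6.4)+(7.2 × 10⁻⁴)(-0.93) = -1.6 × 10⁻³ → UNSTABLE
  127–156 m: −αΔT+βΔS = −(1.4 × 10⁻⁴)(-5.6)+(7.2 × 10⁻⁴)(+2.02) = 2.2 × 10⁻³ → stable
The 53–127 m interval has Δρ < 0: lighter water underlies denser water.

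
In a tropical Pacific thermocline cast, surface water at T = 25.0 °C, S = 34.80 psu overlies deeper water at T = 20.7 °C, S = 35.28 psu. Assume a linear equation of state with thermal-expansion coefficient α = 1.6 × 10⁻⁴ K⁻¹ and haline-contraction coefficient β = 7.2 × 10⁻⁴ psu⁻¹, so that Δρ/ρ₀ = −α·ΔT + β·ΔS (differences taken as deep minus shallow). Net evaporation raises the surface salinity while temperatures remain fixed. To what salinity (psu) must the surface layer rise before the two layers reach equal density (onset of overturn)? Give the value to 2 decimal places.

Neutral buoyancy requires −α(T_deep − T_surf) + β(S_deep − S_surf′) = 0.
S_surf′ = S_deep − (α/β)·ΔT = 35.28 − (1.6 × 10⁻⁴/7.2 × 10⁻⁴)·(-4.3) = 36.2356 psu.
Increase required: 36.2356 − 34.80 = 1.4356 psu.

36.24 psu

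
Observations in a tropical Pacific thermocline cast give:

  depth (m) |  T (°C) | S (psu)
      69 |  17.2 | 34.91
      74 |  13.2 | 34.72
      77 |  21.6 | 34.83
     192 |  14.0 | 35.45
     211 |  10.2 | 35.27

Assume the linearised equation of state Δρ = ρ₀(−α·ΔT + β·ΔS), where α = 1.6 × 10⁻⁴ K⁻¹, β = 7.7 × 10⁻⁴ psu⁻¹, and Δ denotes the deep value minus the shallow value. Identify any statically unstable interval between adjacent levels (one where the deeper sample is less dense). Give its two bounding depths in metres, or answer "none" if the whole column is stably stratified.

Evaluate Δρ/ρ₀ = −αΔT + βΔS across each adjacent pair:
  69–74 m: −αΔT+βΔS = −(1.6 × 10⁻⁴)(-4.0)+(7.7 × 10⁻⁴)(-0.19) = 4.9 × 10⁻⁴ → stable
  74–77 m: −αΔT+βΔS = −(1.6 × 10⁻⁴)(+8.4)+(7.7 × 10⁻⁴)(+0.11) = -1.3 × 10⁻³ → UNSTABLE
  77–192 m: −αΔT+βΔS = −(1.6 × 10⁻⁴)(-7.6)+(7.7 × 10⁻⁴)(+0.62) = 1.7 × 10⁻³ → stable
  192–211 m: −αΔT+βΔS = −(1.6 × 10⁻⁴)(-3.8)+(7.7 × 10⁻⁴)(-0.18) = 4.7 × 10⁻⁴ → stable
The 74–77 m interval has Δρ < 0: lighter water underlies denser water.

74–77 m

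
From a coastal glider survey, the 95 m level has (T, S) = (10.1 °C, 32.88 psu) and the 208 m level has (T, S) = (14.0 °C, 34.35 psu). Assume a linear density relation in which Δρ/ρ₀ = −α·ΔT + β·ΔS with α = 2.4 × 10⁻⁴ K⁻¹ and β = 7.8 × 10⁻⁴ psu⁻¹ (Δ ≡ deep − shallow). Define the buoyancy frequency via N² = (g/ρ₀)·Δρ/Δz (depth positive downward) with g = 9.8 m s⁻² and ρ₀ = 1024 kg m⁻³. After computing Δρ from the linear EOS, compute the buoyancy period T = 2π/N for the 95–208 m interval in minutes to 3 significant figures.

ΔT = +3.9 K, ΔS = +1.47 psu (deep − shallow).
Δρ/ρ₀ = −αΔT + βΔS = -9.36 × 10⁻⁴ + 1.1466 × 10⁻³ = 2.106 × 10⁻⁴, so Δρ ≈ 0.2157 kg m⁻³.
N² = (g/ρ₀)·Δρ/Δz = g·(Δρ/ρ₀)/Δz = 9.8 × 2.106 × 10⁻⁴ / 113 = 1.8264 × 10⁻⁵ s⁻².
N = √(1.8264 × 10⁻⁵) = 4.2736 × 10⁻³ rad s⁻¹ → T = 2π/N = 1.4702 × 10³ s = 24.503 min ≈ 24.5 min.

24.5 min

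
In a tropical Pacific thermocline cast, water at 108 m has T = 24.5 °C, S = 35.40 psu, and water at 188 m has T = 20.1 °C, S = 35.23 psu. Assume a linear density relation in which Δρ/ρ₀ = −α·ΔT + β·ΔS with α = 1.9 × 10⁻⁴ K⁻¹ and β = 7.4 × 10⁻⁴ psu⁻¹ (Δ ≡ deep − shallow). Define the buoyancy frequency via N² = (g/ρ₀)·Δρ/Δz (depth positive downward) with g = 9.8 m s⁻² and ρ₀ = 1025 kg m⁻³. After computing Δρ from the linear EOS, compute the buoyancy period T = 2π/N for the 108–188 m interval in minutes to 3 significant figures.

ΔT = -4.4 K, ΔS = -0.17 psu (deep − shallow).
Δρ/ρ₀ = −αΔT + βΔS = 8.36 × 10⁻⁴ − 1.258 × 10⁻⁴ = 7.102 × 10⁻⁴, so Δρ ≈ 0.7280 kg m⁻³.
N² = (g/ρ₀)·Δρ/Δz = g·(Δρ/ρ₀)/Δz = 9.8 × 7.102 × 10⁻⁴ / 80 = 8.7000 × 10⁻⁵ s⁻².
N = √(8.7000 × 10⁻⁵) = 9.3274 × 10⁻³ rad s⁻¹ → T = 2π/N = 673.63 s = 11.227 min ≈ 11.2 min.

11.2 min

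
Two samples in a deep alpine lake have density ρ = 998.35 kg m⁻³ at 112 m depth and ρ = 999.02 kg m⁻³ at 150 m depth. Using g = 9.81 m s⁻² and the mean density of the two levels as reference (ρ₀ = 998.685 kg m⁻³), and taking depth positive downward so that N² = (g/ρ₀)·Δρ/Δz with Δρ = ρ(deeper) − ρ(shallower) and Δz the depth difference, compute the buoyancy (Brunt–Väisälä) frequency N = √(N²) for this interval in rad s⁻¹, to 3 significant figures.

0.0132 rad s⁻¹

Δρ = 999.02 − 998.35 = 0.67 kg m⁻³ over Δz = 150 − 112 = 38 m.
N² = (9.81/998.685) × (0.67/38) = 1.7319 × 10⁻⁴ s⁻².
N = √(1.7319 × 10⁻⁴) = 0.013160 rad s⁻¹ ≈ 0.0132 rad s⁻¹.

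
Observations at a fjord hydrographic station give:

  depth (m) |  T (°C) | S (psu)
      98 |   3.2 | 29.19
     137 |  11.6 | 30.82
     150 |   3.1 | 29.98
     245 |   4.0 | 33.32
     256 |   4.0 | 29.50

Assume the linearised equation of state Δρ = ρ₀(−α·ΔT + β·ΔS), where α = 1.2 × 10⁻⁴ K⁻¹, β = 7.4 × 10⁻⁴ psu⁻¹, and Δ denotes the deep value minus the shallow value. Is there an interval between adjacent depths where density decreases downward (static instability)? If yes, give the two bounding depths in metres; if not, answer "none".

Evaluate Δρ/ρ₀ = −αΔT + βΔS across each adjacent pair:
  98–137 m: −αΔT+βΔS = −(1.2 × 10⁻⁴)(+8.4)+(7.4 × 10⁻⁴)(+1.63) = 2.0 × 10⁻⁴ → stable
  137–150 m: −αΔT+βΔS = −(1.2 × 10⁻⁴)(-8.5)+(7.4 × 10⁻⁴)(-0.84) = 4.0 × 10⁻⁴ → stable
  150–245 m: −αΔT+βΔS = −(1.2 × 10⁻⁴)(+0.9)+(7.4 × 10⁻⁴)(+3.34) = 2.4 × 10⁻³ → stable
  245–256 m: −αΔT+βΔS = −(1.2 × 10⁻⁴)(+0.0)+(7.4 × 10⁻⁴)(-3.82) = -2.8 × 10⁻³ → UNSTABLE
The 245–256 m interval has Δρ < 0: lighter water underlies denser water.

245–256 m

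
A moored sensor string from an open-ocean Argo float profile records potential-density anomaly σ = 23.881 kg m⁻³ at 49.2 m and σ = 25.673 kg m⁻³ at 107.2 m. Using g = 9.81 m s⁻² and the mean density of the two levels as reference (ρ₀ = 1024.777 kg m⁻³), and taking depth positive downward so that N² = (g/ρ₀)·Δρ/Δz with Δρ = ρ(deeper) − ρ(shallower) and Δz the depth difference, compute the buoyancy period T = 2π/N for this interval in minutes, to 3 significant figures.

Δρ = 1025.673 − 1023.881 = 1.792 kg m⁻³ over Δz = 107.2 − 49.2 = 58 m.
N² = (9.81/1024.777) × (1.792/58) = 2.9577 × 10⁻⁴ s⁻².
N = √(2.9577 × 10⁻⁴) = 0.017198 rad s⁻¹, so T = 2π/N = 365.34 s = 6.0890 min ≈ 6.09 min.

6.09 min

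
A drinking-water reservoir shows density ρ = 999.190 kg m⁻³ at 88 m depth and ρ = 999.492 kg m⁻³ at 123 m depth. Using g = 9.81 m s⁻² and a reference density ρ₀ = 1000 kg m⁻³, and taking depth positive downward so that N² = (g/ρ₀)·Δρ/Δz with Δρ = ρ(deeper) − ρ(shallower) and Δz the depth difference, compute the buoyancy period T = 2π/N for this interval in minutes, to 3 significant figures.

11.4 min

Δρ = 999.492 − 999.190 = 0.302 kg m⁻³ over Δz = 123 − 88 = 35 m.
N² = (9.81/1000) × (0.302/35) = 8.4646 × 10⁻⁵ s⁻².
N = √(8.4646 × 10⁻⁵) = 9.2003 × 10⁻³ rad s⁻¹, so T = 2π/N = 682.93 s = 11.382 min ≈ 11.4 min.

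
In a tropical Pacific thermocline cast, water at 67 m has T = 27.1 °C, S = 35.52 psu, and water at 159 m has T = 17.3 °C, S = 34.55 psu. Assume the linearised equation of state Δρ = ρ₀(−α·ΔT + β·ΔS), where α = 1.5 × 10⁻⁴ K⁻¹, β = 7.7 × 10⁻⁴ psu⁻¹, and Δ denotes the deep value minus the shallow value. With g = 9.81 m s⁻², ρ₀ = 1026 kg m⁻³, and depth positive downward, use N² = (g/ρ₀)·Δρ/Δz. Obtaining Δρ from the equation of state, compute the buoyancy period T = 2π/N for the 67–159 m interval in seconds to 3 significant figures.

716 s

ΔT = -9.8 K, ΔS = -0.97 psu (deep − shallow).
Δρ/ρ₀ = −αΔT + βΔS = 1.47 × 10⁻³ − 7.469 × 10⁻⁴ = 7.231 × 10⁻⁴, so Δρ ≈ 0.7419 kg m⁻³.
N² = (g/ρ₀)·Δρ/Δz = g·(Δρ/ρ₀)/Δz = 9.81 × 7.231 × 10⁻⁴ / 92 = 7.7104 × 10⁻⁵ s⁻².
N = √(7.7104 × 10⁻⁵) = 8.7809 × 10⁻³ rad s⁻¹ → T = 2π/N = 715.55 s ≈ 716 s.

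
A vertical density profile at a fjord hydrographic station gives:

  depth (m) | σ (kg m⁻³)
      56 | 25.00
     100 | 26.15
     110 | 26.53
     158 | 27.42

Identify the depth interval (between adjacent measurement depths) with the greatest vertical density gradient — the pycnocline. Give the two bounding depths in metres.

100–110 m

Compute the density gradient over each adjacent pair:
  56–100 m: Δρ/Δz = 1.15/44 = 0.026 kg m⁻⁴
  100–110 m: Δρ/Δz = 0.38/10 = 0.038 kg m⁻⁴
  110–158 m: Δρ/Δz = 0.89/48 = 0.019 kg m⁻⁴
The largest gradient is in the 100–110 m interval — the pycnocline.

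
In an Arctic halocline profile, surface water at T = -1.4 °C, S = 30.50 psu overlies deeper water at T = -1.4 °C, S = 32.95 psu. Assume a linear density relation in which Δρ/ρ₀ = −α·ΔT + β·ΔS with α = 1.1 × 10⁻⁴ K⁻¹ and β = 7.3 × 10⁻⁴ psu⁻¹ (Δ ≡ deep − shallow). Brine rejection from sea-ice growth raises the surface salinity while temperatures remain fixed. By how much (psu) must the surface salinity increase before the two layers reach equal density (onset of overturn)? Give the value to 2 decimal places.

2.45 psu

Neutral buoyancy requires −α(T_deep − T_surf) + β(S_deep − S_surf′) = 0.
S_surf′ = S_deep − (α/β)·ΔT = 32.95 − (1.1 × 10⁻⁴/7.3 × 10⁻⁴)·(+0.0) = 32.9500 psu.
Increase required: 32.9500 − 30.50 = 2.4500 psu.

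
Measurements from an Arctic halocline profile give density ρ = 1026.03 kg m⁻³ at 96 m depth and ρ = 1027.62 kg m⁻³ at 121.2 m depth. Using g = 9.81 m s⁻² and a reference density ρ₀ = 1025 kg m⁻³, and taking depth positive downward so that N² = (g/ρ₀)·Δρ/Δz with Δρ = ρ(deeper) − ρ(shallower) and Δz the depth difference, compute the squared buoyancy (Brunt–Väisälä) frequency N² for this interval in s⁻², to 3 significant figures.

Δρ = 1027.62 − 1026.03 = 1.59 kg m⁻³ over Δz = 121.2 − 96 = 25.2 m.
N² = (9.81/1025) × (1.59/25.2) = 6.0387 × 10⁻⁴ s⁻² ≈ 6.04 × 10⁻⁴ s⁻².

6.04 × 10⁻⁴ s⁻²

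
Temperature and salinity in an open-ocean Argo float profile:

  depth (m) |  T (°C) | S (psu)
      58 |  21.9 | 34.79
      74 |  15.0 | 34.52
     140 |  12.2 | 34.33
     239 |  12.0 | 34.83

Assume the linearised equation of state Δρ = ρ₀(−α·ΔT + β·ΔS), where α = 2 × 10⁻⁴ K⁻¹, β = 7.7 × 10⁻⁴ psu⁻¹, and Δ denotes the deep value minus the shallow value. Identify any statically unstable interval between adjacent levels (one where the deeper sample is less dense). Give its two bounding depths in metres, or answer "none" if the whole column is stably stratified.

none

Evaluate Δρ/ρ₀ = −αΔT + βΔS across each adjacent pair:
  58–74 m: −αΔT+βΔS = −(2 × 10⁻⁴)(-6.9)+(7.7 × 10⁻⁴)(-0.27) = 1.2 × 10⁻³ → stable
  74–140 m: −αΔT+βΔS = −(2 × 10⁻⁴)(-2.8)+(7.7 × 10⁻⁴)(-0.19) = 4.1 × 10⁻⁴ → stable
  140–239 m: −αΔT+βΔS = −(2 × 10⁻⁴)(-0.2)+(7.7 × 10⁻⁴)(+0.50) = 4.2 × 10⁻⁴ → stable
Every interval has Δρ > 0: the column is stably stratified throughout.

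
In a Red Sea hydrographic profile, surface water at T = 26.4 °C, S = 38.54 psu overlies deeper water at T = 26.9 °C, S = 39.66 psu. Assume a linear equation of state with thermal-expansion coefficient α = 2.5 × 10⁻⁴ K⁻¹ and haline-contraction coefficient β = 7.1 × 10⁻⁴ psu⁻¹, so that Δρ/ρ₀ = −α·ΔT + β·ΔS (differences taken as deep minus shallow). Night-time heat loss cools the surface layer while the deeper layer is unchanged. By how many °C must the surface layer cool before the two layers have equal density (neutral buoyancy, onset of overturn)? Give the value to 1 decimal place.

Neutral buoyancy requires Δρ = 0, i.e. −α(T_deep − T_surf′) + β(S_deep − S_surf) = 0.
T_surf′ = T_deep − (β/α)·ΔS = 26.9 − (7.1 × 10⁻⁴/2.5 × 10⁻⁴)·(+1.12) = 23.719 °C.
Cooling required: 26.4 − (23.719) = 2.681 °C.

2.7 °C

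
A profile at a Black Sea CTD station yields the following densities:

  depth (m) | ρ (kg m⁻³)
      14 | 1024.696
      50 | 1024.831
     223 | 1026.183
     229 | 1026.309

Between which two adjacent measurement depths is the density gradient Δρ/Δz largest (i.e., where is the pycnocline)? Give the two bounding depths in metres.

223–229 m

Compute the density gradient over each adjacent pair:
  14–50 m: Δρ/Δz = 0.135/36 = 3.8 × 10⁻³ kg m⁻⁴
  50–223 m: Δρ/Δz = 1.352/173 = 7.8 × 10⁻³ kg m⁻⁴
  223–229 m: Δρ/Δz = 0.126/6 = 0.021 kg m⁻⁴
The largest gradient is in the 223–229 m interval — the pycnocline.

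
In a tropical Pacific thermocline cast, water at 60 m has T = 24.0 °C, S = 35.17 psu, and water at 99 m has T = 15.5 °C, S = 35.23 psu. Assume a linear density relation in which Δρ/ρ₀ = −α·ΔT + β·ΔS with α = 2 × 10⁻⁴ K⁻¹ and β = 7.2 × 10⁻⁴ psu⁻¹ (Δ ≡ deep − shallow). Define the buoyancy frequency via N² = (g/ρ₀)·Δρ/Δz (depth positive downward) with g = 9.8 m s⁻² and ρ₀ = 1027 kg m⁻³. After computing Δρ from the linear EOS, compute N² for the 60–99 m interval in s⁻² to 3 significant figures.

ΔT = -8.5 K, ΔS = +0.06 psu (deep − shallow).
Δρ/ρ₀ = −αΔT + βΔS = 1.70 × 10⁻³ + 4.32 × 10⁻⁵ = 1.7432 × 10⁻³, so Δρ ≈ 1.790 kg m⁻³.
N² = (g/ρ₀)·Δρ/Δz = g·(Δρ/ρ₀)/Δz = 9.8 × 1.7432 × 10⁻³ / 39 = 4.3803 × 10⁻⁴ s⁻² ≈ 4.38 × 10⁻⁴ s⁻².

4.38 × 10⁻⁴ s⁻²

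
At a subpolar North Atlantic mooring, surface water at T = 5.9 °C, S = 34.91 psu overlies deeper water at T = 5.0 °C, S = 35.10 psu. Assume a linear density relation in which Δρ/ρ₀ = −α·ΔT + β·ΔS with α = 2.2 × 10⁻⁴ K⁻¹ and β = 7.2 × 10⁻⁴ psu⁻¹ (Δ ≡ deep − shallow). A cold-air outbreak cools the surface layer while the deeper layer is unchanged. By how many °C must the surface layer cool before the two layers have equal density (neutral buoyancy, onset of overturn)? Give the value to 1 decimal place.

1.5 °C

Neutral buoyancy requires Δρ = 0, i.e. −α(T_deep − T_surf′) + β(S_deep − S_surf) = 0.
T_surf′ = T_deep − (β/α)·ΔS = 5.0 − (7.2 × 10⁻⁴/2.2 × 10⁻⁴)·(+0.19) = 4.378 °C.
Cooling required: 5.9 − (4.378) = 1.522 °C.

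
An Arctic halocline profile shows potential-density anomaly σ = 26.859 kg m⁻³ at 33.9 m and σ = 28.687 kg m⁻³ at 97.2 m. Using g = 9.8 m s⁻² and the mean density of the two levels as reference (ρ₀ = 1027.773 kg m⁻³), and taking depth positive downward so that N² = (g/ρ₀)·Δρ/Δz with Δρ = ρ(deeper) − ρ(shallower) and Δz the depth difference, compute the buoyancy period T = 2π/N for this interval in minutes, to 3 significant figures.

6.31 min

Δρ = 1028.687 − 1026.859 = 1.828 kg m⁻³ over Δz = 97.2 − 33.9 = 63.3 m.
N² = (9.8/1027.773) × (1.828/63.3) = 2.7536 × 10⁻⁴ s⁻².
N = √(2.7536 × 10⁻⁴) = 0.016594 rad s⁻¹, so T = 2π/N = 378.64 s = 6.3107 min ≈ 6.31 min.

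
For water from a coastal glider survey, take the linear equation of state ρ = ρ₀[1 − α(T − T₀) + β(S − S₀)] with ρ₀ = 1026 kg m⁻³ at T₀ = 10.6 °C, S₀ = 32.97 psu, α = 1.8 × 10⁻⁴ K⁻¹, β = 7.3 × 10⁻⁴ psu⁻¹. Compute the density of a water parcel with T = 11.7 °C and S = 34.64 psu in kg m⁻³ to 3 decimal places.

T − T₀ = +1.1 K, S − S₀ = +1.67 psu.
Bracket = 1 − α·(+1.1) + β·(+1.67) = 1 + (1.0211 × 10⁻³) = 1.0010211.
ρ = 1026 × 1.0010211 = 1027.048 kg m⁻³.

1027.048 kg m⁻³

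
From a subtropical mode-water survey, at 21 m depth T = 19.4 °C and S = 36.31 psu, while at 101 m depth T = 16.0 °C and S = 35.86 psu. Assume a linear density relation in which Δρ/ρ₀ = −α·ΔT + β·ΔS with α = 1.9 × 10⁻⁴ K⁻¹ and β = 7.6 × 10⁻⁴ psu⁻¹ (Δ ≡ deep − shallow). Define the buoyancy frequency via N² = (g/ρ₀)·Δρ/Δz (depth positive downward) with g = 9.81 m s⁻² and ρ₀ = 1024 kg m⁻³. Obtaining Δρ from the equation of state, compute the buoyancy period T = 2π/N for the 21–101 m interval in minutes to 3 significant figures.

ΔT = -3.4 K, ΔS = -0.45 psu (deep − shallow).
Δρ/ρ₀ = −αΔT + βΔS = 6.46 × 10⁻⁴ − 3.42 × 10⁻⁴ = 3.04 × 10⁻⁴, so Δρ ≈ 0.3113 kg m⁻³.
N² = (g/ρ₀)·Δρ/Δz = g·(Δρ/ρ₀)/Δz = 9.81 × 3.04 × 10⁻⁴ / 80 = 3.7278 × 10⁻⁵ s⁻².
N = √(3.7278 × 10⁻⁵) = 6.1056 × 10⁻³ rad s⁻¹ → T = 2π/N = 1.0291 × 10³ s = 17.152 min ≈ 17.2 min.

17.2 min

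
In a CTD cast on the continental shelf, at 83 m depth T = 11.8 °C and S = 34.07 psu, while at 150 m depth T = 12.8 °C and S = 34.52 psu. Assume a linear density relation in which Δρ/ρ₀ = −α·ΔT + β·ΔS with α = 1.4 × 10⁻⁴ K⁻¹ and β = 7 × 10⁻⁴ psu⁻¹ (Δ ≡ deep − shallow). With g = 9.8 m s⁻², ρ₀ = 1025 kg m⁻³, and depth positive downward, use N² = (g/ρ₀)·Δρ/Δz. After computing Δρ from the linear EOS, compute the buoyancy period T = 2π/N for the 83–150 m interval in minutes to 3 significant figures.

ΔT = +1.0 K, ΔS = +0.45 psu (deep − shallow).
Δρ/ρ₀ = −αΔT + βΔS = -1.40 × 10⁻⁴ + 3.15 × 10⁻⁴ = 1.75 × 10⁻⁴, so Δρ ≈ 0.1794 kg m⁻³.
N² = (g/ρ₀)·Δρ/Δz = g·(Δρ/ρ₀)/Δz = 9.8 × 1.75 × 10⁻⁴ / 67 = 2.5597 × 10⁻⁵ s⁻².
N = √(2.5597 × 10⁻⁵) = 5.0593 × 10⁻³ rad s⁻¹ → T = 2π/N = 1.2419 × 10³ s = 20.698 min ≈ 20.7 min.

20.7 min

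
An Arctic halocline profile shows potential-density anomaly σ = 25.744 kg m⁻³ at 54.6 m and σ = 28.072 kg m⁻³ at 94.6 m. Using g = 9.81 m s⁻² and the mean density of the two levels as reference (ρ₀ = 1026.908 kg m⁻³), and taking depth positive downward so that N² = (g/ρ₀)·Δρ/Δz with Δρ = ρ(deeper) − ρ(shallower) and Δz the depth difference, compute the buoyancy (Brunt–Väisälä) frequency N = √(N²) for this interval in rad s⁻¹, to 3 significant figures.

Δρ = 1028.072 − 1025.744 = 2.328 kg m⁻³ over Δz = 94.6 − 54.6 = 40 m.
N² = (9.81/1026.908) × (2.328/40) = 5.5598 × 10⁻⁴ s⁻².
N = √(5.5598 × 10⁻⁴) = 0.023579 rad s⁻¹ ≈ 0.0236 rad s⁻¹.

0.0236 rad s⁻¹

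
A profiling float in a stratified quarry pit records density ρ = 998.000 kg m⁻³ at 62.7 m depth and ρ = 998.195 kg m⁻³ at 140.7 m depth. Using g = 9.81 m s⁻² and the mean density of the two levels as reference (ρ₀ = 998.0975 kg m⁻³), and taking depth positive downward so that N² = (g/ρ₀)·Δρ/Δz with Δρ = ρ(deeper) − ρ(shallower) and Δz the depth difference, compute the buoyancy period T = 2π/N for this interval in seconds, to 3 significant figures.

1.27 × 10³ s

Δρ = 998.195 − 998.000 = 0.195 kg m⁻³ over Δz = 140.7 − 62.7 = 78 m.
N² = (9.81/998.0975) × (0.195/78) = 2.4572 × 10⁻⁵ s⁻².
N = √(2.4572 × 10⁻⁵) = 4.9570 × 10⁻³ rad s⁻¹, so T = 2π/N = 1.2675 × 10³ s ≈ 1.27 × 10³ s.
N² > 0, so the interval is statically stable.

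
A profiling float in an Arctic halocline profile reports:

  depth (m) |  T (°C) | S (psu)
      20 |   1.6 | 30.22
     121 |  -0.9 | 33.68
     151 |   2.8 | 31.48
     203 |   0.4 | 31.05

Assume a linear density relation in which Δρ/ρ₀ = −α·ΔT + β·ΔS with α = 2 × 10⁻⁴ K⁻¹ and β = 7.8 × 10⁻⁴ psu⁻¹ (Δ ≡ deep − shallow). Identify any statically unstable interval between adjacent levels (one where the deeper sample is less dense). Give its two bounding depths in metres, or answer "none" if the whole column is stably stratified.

Evaluate Δρ/ρ₀ = −αΔT + βΔS across each adjacent pair:
  20–121 m: −αΔT+βΔS = −(2 × 10⁻⁴)(-2.5)+(7.8 × 10⁻⁴)(+3.46) = 3.2 × 10⁻³ → stable
  121–151 m: −αΔT+βΔS = −(2 × 10⁻⁴)(+3.7)+(7.8 × 10⁻⁴)(-2.20) = -2.5 × 10⁻³ → UNSTABLE
  151–203 m: −αΔT+βΔS = −(2 × 10⁻⁴)(-2.4)+(7.8 × 10⁻⁴)(-0.43) = 1.4 × 10⁻⁴ → stable
The 121–151 m interval has Δρ < 0: lighter water underlies denser water.

121–151 m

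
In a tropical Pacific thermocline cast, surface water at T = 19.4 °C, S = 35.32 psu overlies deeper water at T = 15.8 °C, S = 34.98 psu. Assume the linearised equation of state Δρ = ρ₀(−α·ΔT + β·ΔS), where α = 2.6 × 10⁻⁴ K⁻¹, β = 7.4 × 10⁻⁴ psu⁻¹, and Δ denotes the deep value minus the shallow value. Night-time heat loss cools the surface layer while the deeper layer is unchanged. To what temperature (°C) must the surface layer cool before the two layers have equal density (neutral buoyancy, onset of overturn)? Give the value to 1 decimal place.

16.8 °C

Neutral buoyancy requires Δρ = 0, i.e. −α(T_deep − T_surf′) + β(S_deep − S_surf) = 0.
T_surf′ = T_deep − (β/α)·ΔS = 15.8 − (7.4 × 10⁻⁴/2.6 × 10⁻⁴)·(-0.34) = 16.768 °C.
Cooling required: 19.4 − (16.768) = 2.632 °C.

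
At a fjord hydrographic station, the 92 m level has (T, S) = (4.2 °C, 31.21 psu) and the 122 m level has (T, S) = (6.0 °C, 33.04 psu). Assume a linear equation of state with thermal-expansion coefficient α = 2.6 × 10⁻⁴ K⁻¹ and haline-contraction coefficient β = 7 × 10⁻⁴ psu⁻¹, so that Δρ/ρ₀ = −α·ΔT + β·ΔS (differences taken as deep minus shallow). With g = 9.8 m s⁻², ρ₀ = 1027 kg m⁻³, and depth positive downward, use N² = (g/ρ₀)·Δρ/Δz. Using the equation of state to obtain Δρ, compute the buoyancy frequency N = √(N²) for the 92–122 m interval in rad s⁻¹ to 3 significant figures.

0.0163 rad s⁻¹

ΔT = +1.8 K, ΔS = +1.83 psu (deep − shallow).
Δρ/ρ₀ = −αΔT + βΔS = -4.68 × 10⁻⁴ + 1.281 × 10⁻³ = 8.13 × 10⁻⁴, so Δρ ≈ 0.8350 kg m⁻³.
N² = (g/ρ₀)·Δρ/Δz = g·(Δρ/ρ₀)/Δz = 9.8 × 8.13 × 10⁻⁴ / 30 = 2.6558 × 10⁻⁴ s⁻².
N = √(2.6558 × 10⁻⁴) = 0.016297 rad s⁻¹ ≈ 0.0163 rad s⁻¹.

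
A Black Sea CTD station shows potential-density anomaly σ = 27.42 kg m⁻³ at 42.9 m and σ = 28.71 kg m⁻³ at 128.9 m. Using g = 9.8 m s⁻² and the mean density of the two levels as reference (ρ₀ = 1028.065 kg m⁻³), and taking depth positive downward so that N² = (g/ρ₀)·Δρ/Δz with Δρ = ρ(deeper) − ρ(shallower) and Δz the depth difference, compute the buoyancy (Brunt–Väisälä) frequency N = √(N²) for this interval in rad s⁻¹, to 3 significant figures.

Δρ = 1028.71 − 1027.42 = 1.29 kg m⁻³ over Δz = 128.9 − 42.9 = 86 m.
N² = (9.8/1028.065) × (1.29/86) = 1.4299 × 10⁻⁴ s⁻².
N = √(1.4299 × 10⁻⁴) = 0.011958 rad s⁻¹ ≈ 0.0120 rad s⁻¹.

0.0120 rad s⁻¹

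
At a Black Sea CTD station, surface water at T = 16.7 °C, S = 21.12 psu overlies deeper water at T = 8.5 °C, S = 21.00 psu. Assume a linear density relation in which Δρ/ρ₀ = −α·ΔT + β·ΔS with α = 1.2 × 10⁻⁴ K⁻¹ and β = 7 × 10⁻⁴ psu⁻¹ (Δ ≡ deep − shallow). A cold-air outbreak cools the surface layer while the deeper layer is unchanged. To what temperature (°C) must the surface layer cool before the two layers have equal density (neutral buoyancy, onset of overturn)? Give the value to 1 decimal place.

Neutral buoyancy requires Δρ = 0, i.e. −α(T_deep − T_surf′) + β(S_deep − S_surf) = 0.
T_surf′ = T_deep − (β/α)·ΔS = 8.5 − (7 × 10⁻⁴/1.2 × 10⁻⁴)·(-0.12) = 9.200 °C.
Cooling required: 16.7 − (9.200) = 7.500 °C.

9.2 °C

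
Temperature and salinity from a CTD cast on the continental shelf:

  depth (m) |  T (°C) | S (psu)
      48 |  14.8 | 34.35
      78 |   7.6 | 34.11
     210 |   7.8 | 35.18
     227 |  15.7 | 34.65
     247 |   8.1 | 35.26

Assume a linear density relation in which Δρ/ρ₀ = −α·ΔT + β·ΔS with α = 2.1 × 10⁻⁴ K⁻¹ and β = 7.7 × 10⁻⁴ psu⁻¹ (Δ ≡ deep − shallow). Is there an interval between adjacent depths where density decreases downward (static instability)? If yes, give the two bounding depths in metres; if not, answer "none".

Evaluate Δρ/ρ₀ = −αΔT + βΔS across each adjacent pair:
  48–78 m: −αΔT+βΔS = −(2.1 × 10⁻⁴)(-7.2)+(7.7 × 10⁻⁴)(-0.24) = 1.3 × 10⁻³ → stable
  78–210 m: −αΔT+βΔS = −(2.1 × 10⁻⁴)(+0.2)+(7.7 × 10⁻⁴)(+1.07) = 7.8 × 10⁻⁴ → stable
  210–227 m: −αΔT+βΔS = −(2.1 × 10⁻⁴)(+7.9)+(7.7 × 10⁻⁴)(-0.53) = -2.1 × 10⁻³ → UNSTABLE
  227–247 m: −αΔT+βΔS = −(2.1 × 10⁻⁴)(-7.6)+(7.7 × 10⁻⁴)(+0.61) = 2.1 × 10⁻³ → stable
The 210–227 m interval has Δρ < 0: lighter water underlies denser water.

210–227 m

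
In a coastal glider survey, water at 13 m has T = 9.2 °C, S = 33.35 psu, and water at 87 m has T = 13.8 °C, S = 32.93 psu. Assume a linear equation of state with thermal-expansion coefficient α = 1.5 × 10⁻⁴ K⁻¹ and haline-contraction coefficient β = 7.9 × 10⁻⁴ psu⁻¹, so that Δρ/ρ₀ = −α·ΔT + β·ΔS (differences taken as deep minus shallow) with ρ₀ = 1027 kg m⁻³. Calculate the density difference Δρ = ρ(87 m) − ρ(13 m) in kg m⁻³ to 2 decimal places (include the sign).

-1.05 kg m⁻³

ΔT = +4.6 K, ΔS = -0.42 psu (deep − shallow).
Δρ/ρ₀ = −(1.5 × 10⁻⁴)(+4.6) + (7.9 × 10⁻⁴)(-0.42) = -1.0218 × 10⁻³.
Δρ = 1027 × (-1.0218 × 10⁻³) = -1.05 kg m⁻³.
Negative Δρ: lighter below, statically unstable.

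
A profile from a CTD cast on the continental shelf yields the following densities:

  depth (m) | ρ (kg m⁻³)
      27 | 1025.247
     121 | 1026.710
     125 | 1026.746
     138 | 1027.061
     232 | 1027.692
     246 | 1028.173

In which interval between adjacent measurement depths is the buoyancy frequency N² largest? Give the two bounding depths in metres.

232–246 m

Compute the density gradient over each adjacent pair:
  27–121 m: Δρ/Δz = 1.463/94 = 0.016 kg m⁻⁴
  121–125 m: Δρ/Δz = 0.036/4 = 9.0 × 10⁻³ kg m⁻⁴
  125–138 m: Δρ/Δz = 0.315/13 = 0.024 kg m⁻⁴
  138–232 m: Δρ/Δz = 0.631/94 = 6.7 × 10⁻³ kg m⁻⁴
  232–246 m: Δρ/Δz = 0.481/14 = 0.034 kg m⁻⁴
The largest gradient is in the 232–246 m interval — the pycnocline.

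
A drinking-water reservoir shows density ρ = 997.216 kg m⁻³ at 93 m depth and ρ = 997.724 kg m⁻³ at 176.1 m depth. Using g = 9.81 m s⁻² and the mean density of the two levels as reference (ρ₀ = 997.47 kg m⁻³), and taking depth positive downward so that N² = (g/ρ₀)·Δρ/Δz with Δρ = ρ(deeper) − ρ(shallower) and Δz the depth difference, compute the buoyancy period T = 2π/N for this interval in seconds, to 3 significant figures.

Δρ = 997.724 − 997.216 = 0.508 kg m⁻³ over Δz = 176.1 − 93 = 83.1 m.
N² = (9.81/997.47) × (0.508/83.1) = 6.0122 × 10⁻⁵ s⁻².
N = √(6.0122 × 10⁻⁵) = 7.7538 × 10⁻³ rad s⁻¹, so T = 2π/N = 810.34 s ≈ 810 s.
A positive N² confirms static stability across the interval.

810 s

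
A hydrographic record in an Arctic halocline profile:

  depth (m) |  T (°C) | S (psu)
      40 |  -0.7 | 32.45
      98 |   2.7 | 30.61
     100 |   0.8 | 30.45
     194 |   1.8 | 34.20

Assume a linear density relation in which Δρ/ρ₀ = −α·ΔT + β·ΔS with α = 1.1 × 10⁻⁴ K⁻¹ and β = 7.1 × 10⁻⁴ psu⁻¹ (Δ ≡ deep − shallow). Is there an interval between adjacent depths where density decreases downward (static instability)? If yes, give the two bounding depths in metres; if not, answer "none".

Evaluate Δρ/ρ₀ = −αΔT + βΔS across each adjacent pair:
  40–98 m: −αΔT+βΔS = −(1.1 × 10⁻⁴)(+3.4)+(7.1 × 10⁻⁴)(-1.84) = -1.7 × 10⁻³ → UNSTABLE
  98–100 m: −αΔT+βΔS = −(1.1 × 10⁻⁴)(-1.9)+(7.1 × 10⁻⁴)(-0.16) = 9.5 × 10⁻⁵ → stable
  100–194 m: −αΔT+βΔS = −(1.1 × 10⁻⁴)(+1.0)+(7.1 × 10⁻⁴)(+3.75) = 2.6 × 10⁻³ → stable
The 40–98 m interval has Δρ < 0: lighter water underlies denser water.

40–98 m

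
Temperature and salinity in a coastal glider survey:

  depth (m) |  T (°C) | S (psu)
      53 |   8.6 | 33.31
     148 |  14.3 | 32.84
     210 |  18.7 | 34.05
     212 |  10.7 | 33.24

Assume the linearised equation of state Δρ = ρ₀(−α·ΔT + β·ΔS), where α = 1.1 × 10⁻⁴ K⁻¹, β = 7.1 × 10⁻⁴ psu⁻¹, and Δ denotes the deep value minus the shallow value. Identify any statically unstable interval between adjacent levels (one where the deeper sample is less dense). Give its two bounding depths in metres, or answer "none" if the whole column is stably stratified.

Evaluate Δρ/ρ₀ = −αΔT + βΔS across each adjacent pair:
  53–148 m: −αΔT+βΔS = −(1.1 × 10⁻⁴)(+5.7)+(7.1 × 10⁻⁴)(-0.47) = -9.6 × 10⁻⁴ → UNSTABLE
  148–210 m: −αΔT+βΔS = −(1.1 × 10⁻⁴)(+4.4)+(7.1 × 10⁻⁴)(+1.21) = 3.8 × 10⁻⁴ → stable
  210–212 m: −αΔT+βΔS = −(1.1 × 10⁻⁴)(-8.0)+(7.1 × 10⁻⁴)(-0.81) = 3.0 × 10⁻⁴ → stable
The 53–148 m interval has Δρ < 0: lighter water underlies denser water.

53–148 m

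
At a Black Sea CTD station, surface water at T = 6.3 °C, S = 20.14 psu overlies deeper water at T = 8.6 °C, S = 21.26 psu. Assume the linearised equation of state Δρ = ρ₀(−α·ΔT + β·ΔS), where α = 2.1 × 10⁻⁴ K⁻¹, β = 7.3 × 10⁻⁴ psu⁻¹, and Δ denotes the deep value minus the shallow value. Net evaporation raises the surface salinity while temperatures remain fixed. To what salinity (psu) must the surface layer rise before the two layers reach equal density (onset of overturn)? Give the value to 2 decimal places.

Neutral buoyancy requires −α(T_deep − T_surf) + β(S_deep − S_surf′) = 0.
S_surf′ = S_deep − (α/β)·ΔT = 21.26 − (2.1 × 10⁻⁴/7.3 × 10⁻⁴)·(+2.3) = 20.5984 psu.
Increase required: 20.5984 − 20.14 = 0.4584 psu.

20.60 psu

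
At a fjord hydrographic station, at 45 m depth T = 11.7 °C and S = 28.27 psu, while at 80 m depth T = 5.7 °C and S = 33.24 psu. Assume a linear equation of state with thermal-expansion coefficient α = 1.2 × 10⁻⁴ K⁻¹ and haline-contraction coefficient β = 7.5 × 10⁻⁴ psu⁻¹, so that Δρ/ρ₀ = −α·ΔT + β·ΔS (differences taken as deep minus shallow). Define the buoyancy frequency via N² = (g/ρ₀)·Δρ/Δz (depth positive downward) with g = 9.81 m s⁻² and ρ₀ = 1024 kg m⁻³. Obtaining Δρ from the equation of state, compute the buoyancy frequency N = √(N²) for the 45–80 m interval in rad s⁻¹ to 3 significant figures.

ΔT = -6.0 K, ΔS = +4.97 psu (deep − shallow).
Δρ/ρ₀ = −αΔT + βΔS = 7.20 × 10⁻⁴ + 3.7275 × 10⁻³ = 4.4475 × 10⁻³, so Δρ ≈ 4.554 kg m⁻³.
N² = (g/ρ₀)·Δρ/Δz = g·(Δρ/ρ₀)/Δz = 9.81 × 4.4475 × 10⁻³ / 35 = 1.2466 × 10⁻³ s⁻².
N = √(1.2466 × 10⁻³) = 0.035307 rad s⁻¹ ≈ 0.0353 rad s⁻¹.

0.0353 rad s⁻¹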